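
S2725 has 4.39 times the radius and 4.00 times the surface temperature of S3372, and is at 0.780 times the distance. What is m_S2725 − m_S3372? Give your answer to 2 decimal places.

-9.77

L_S2725/L_S3372 = (4.39)²(4.00)⁴ = 4934.
F_S2725/F_S3372 = (L_S2725/L_S3372)/(d_S2725/d_S3372)² = 4934/0.6084 = 8109.
m_S2725 − m_S3372 = −2.5 log₁₀(8109) = -9.77.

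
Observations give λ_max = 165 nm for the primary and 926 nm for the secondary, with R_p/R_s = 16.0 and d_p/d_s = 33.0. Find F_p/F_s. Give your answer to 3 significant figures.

Wien's law: T_p/T_s = λ_s/λ_p = 926/165 = 5.612.
L_p/L_s = (R_p/R_s)²(T_p/T_s)⁴ = (16.0)²(5.612)⁴ = 2.539×10^5.
F_p/F_s = (L_p/L_s)/(d_p/d_s)² = 2.539×10^5/(33.0)² = 233.2.

233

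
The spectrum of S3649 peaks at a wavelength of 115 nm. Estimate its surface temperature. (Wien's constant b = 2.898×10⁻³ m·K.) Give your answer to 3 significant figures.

2.52×10^4 K

T = b/λ_max = 2.898×10⁻³ / (115×10⁻⁹) = 2.520×10^4 K.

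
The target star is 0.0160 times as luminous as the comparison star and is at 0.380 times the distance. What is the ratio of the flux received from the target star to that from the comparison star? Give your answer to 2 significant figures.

F = L/(4πd²), so F_t/F_c = (L_t/L_c) / (d_t/d_c)²
= 0.0160 / (0.380)² = 0.0160 / 0.1444 = 0.1108.

0.11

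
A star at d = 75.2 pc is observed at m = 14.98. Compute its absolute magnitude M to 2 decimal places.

M = m − 5 log₁₀(d/10 pc) = 14.98 − 5 log₁₀(75.2/10)
  = 14.98 − 5 × 0.876 = 14.98 − 4.38 = 10.60.

10.60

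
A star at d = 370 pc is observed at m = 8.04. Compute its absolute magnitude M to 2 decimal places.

0.20

M = m − 5 log₁₀(d/10 pc) = 8.04 − 5 log₁₀(370/10)
  = 8.04 − 5 × 1.568 = 8.04 − 7.84 = 0.20.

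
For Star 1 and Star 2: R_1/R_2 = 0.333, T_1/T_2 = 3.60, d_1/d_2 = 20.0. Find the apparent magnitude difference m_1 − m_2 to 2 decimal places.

3.33

L_1/L_2 = (0.333)²(3.60)⁴ = 18.63.
F_1/F_2 = (L_1/L_2)/(d_1/d_2)² = 18.63/400.0 = 0.04656.
m_1 − m_2 = −2.5 log₁₀(0.04656) = 3.33.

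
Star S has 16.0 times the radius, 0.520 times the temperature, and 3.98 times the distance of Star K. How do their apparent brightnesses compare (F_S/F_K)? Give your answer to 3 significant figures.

1.18

L_S/L_K = (R_S/R_K)²(T_S/T_K)⁴ = (16.0)² × (0.520)⁴ = 18.72.
F_S/F_K = (L_S/L_K)/(d_S/d_K)² = 18.72 / (3.98)² = 1.182.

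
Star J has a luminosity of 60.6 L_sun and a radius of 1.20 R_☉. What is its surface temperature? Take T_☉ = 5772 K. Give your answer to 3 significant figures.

T/T_☉ = (L/L_☉)^(1/4) / (R/R_☉)^(1/2)
T = 5772 × (60.6)^(1/4) / √(1.20) = 5772 × 2.790 / 1.095 = 1.470×10^4 K.

1.47×10^4 K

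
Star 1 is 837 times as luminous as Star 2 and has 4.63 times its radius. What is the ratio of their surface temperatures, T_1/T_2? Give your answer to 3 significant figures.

2.50

L ∝ R²T⁴ gives T ∝ (L/R²)^(1/4), so
T_1/T_2 = (837 / 4.63²)^(1/4) = (39.04)^(1/4) = 2.500.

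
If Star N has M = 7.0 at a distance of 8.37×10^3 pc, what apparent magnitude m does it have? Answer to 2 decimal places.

m = M + 5 log₁₀(d/10 pc) = 7.0 + 5 log₁₀(8.37×10^3/10)
  = 7.0 + 5 × 2.923 = 7.0 + 14.61 = 21.61.

21.61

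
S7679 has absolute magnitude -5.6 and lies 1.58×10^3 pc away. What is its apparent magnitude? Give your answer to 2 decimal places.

m = M + 5 log₁₀(d/10 pc) = -5.6 + 5 log₁₀(1.58×10^3/10)
  = -5.6 + 5 × 2.199 = -5.6 + 10.99 = 5.39.

5.39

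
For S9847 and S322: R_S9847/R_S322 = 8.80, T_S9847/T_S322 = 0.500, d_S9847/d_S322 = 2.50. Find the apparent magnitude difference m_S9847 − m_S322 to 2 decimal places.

L_S9847/L_S322 = (8.80)²(0.500)⁴ = 4.840.
F_S9847/F_S322 = (L_S9847/L_S322)/(d_S9847/d_S322)² = 4.840/6.250 = 0.7744.
m_S9847 − m_S322 = −2.5 log₁₀(0.7744) = 0.28.

0.28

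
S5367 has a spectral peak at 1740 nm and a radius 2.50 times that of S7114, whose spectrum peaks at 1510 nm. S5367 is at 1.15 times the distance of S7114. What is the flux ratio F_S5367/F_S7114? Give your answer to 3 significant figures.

Wien's law: T_S5367/T_S7114 = λ_S7114/λ_S5367 = 1510/1740 = 0.8678.
L_S5367/L_S7114 = (R_S5367/R_S7114)²(T_S5367/T_S7114)⁴ = (2.50)²(0.8678)⁴ = 3.545.
F_S5367/F_S7114 = (L_S5367/L_S7114)/(d_S5367/d_S7114)² = 3.545/(1.15)² = 2.680.

2.68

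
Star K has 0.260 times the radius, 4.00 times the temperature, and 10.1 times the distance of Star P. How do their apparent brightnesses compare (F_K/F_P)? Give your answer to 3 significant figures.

L_K/L_P = (R_K/R_P)²(T_K/T_P)⁴ = (0.260)² × (4.00)⁴ = 17.31.
F_K/F_P = (L_K/L_P)/(d_K/d_P)² = 17.31 / (10.1)² = 0.1696.

0.170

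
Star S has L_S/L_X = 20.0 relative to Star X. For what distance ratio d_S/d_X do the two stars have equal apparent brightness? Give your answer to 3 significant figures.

Equal flux requires L_S/d_S² = L_X/d_X², so d_S/d_X = √(L_S/L_X)
= √(20.0) = 4.472.

4.47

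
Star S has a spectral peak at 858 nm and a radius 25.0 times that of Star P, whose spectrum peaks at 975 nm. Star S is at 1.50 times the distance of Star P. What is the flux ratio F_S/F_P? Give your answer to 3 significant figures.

463

Wien's law: T_S/T_P = λ_P/λ_S = 975/858 = 1.136.
L_S/L_P = (R_S/R_P)²(T_S/T_P)⁴ = (25.0)²(1.136)⁴ = 1042.
F_S/F_P = (L_S/L_P)/(d_S/d_P)² = 1042/(1.50)² = 463.2.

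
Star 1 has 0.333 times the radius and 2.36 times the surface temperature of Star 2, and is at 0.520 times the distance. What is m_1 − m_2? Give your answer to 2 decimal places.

L_1/L_2 = (0.333)²(2.36)⁴ = 3.440.
F_1/F_2 = (L_1/L_2)/(d_1/d_2)² = 3.440/0.2704 = 12.72.
m_1 − m_2 = −2.5 log₁₀(12.72) = -2.76.

-2.76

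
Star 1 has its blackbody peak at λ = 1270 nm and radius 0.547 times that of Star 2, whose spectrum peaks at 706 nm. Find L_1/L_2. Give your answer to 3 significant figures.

0.0286

Wien's law gives T ∝ 1/λ_max, so T_1/T_2 = λ_2/λ_1 = 706/1270 = 0.5559.
Then L ∝ R²T⁴ gives L_1/L_2 = (0.547)² × (0.5559)⁴ = 0.2992 × 0.09550 = 0.02857.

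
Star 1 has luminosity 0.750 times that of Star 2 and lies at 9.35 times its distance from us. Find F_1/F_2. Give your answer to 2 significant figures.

F = L/(4πd²), so F_1/F_2 = (L_1/L_2) / (d_1/d_2)²
= 0.750 / (9.35)² = 0.750 / 87.42 = 0.008579.

0.0086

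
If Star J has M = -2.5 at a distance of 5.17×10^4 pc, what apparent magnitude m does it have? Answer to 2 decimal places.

16.07

m = M + 5 log₁₀(d/10 pc) = -2.5 + 5 log₁₀(5.17×10^4/10)
  = -2.5 + 5 × 3.713 = -2.5 + 18.57 = 16.07.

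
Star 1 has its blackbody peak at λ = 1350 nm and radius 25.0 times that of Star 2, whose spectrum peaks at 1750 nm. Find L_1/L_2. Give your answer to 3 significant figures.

Wien's law gives T ∝ 1/λ_max, so T_1/T_2 = λ_2/λ_1 = 1750/1350 = 1.296.
Then L ∝ R²T⁴ gives L_1/L_2 = (25.0)² × (1.296)⁴ = 625.0 × 2.824 = 1765.

1.76×10^3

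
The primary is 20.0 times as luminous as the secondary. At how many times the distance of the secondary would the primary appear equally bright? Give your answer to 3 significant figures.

4.47

Equal flux requires L_p/d_p² = L_s/d_s², so d_p/d_s = √(L_p/L_s)
= √(20.0) = 4.472.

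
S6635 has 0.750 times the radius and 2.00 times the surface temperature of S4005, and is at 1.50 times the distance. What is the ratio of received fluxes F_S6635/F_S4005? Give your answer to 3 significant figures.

L_S6635/L_S4005 = (R_S6635/R_S4005)²(T_S6635/T_S4005)⁴ = (0.750)² × (2.00)⁴ = 9.000.
F_S6635/F_S4005 = (L_S6635/L_S4005)/(d_S6635/d_S4005)² = 9.000 / (1.50)² = 4.000.

4.00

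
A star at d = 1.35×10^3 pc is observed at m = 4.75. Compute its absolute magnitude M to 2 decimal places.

-5.90

M = m − 5 log₁₀(d/10 pc) = 4.75 − 5 log₁₀(1.35×10^3/10)
  = 4.75 − 5 × 2.130 = 4.75 − 10.65 = -5.90.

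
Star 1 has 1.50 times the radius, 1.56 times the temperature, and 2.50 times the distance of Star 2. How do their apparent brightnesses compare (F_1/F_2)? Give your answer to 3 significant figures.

L_1/L_2 = (R_1/R_2)²(T_1/T_2)⁴ = (1.50)² × (1.56)⁴ = 13.33.
F_1/F_2 = (L_1/L_2)/(d_1/d_2)² = 13.33 / (2.50)² = 2.132.

2.13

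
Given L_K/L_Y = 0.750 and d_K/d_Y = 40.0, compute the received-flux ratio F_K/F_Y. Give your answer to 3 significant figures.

4.69×10^-4

F = L/(4πd²), so F_K/F_Y = (L_K/L_Y) / (d_K/d_Y)²
= 0.750 / (40.0)² = 0.750 / 1600 = 4.687×10^-4.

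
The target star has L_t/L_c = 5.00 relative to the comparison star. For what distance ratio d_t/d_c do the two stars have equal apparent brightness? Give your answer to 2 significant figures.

Equal flux requires L_t/d_t² = L_c/d_c², so d_t/d_c = √(L_t/L_c)
= √(5.00) = 2.236.

2.2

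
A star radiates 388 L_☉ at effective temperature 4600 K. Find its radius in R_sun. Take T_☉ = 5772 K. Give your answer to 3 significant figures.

R/R_☉ = √(L/L_☉) / (T/T_☉)² = √(388) / (0.7970)²
       = 19.70 / 0.6351 = 31.01.

31.0 R_sun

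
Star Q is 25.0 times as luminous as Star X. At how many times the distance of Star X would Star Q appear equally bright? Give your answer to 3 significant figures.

5.00

Equal flux requires L_Q/d_Q² = L_X/d_X², so d_Q/d_X = √(L_Q/L_X)
= √(25.0) = 5.000.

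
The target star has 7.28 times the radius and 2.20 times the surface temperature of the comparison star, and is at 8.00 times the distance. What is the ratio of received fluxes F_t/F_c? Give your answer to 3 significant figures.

19.4

L_t/L_c = (R_t/R_c)²(T_t/T_c)⁴ = (7.28)² × (2.20)⁴ = 1242.
F_t/F_c = (L_t/L_c)/(d_t/d_c)² = 1242 / (8.00)² = 19.40.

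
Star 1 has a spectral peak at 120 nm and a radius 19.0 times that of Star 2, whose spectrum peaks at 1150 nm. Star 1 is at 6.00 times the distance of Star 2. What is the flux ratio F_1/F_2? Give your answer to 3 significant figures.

Wien's law: T_1/T_2 = λ_2/λ_1 = 1150/120 = 9.583.
L_1/L_2 = (R_1/R_2)²(T_1/T_2)⁴ = (19.0)²(9.583)⁴ = 3.045×10^6.
F_1/F_2 = (L_1/L_2)/(d_1/d_2)² = 3.045×10^6/(6.00)² = 8.458×10^4.

8.46×10^4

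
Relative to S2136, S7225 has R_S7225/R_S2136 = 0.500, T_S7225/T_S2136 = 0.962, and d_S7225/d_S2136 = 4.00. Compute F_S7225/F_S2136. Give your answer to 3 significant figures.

0.0134

L_S7225/L_S2136 = (R_S7225/R_S2136)²(T_S7225/T_S2136)⁴ = (0.500)² × (0.962)⁴ = 0.2141.
F_S7225/F_S2136 = (L_S7225/L_S2136)/(d_S7225/d_S2136)² = 0.2141 / (4.00)² = 0.01338.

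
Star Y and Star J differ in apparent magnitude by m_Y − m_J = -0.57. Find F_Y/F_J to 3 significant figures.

F_Y/F_J = 10^(−(m_Y − m_J)/2.5) = 10^(0.57/2.5) = 10^0.228 = 1.690.

1.69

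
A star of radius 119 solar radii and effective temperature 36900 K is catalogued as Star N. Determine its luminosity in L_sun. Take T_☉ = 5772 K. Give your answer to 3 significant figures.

L/L_☉ = (R/R_☉)² (T/T_☉)⁴ = (119)² × (36900/5772)⁴
       = 1.416×10^4 × (6.393)⁴ = 1.416×10^4 × 1670 = 2.365×10^7.

2.37×10^7 L_sun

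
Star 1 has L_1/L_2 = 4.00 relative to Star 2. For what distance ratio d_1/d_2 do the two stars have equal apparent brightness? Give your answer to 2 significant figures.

Equal flux requires L_1/d_1² = L_2/d_2², so d_1/d_2 = √(L_1/L_2)
= √(4.00) = 2.000.

2.0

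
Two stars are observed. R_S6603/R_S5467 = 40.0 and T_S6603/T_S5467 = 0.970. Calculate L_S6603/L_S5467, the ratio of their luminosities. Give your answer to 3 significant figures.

1.42×10^3

From the Stefan–Boltzmann law, L ∝ R²T⁴, so
L_S6603/L_S5467 = (R_S6603/R_S5467)² (T_S6603/T_S5467)⁴ = (40.0)² × (0.970)⁴ = 1600 × 0.8853 = 1416.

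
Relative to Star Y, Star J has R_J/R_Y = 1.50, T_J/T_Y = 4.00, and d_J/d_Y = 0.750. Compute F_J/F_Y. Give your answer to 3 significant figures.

1.02×10^3

L_J/L_Y = (R_J/R_Y)²(T_J/T_Y)⁴ = (1.50)² × (4.00)⁴ = 576.0.
F_J/F_Y = (L_J/L_Y)/(d_J/d_Y)² = 576.0 / (0.750)² = 1024.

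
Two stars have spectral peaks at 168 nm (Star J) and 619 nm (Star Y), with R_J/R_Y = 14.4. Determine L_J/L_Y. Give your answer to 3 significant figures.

3.82×10^4

Wien's law gives T ∝ 1/λ_max, so T_J/T_Y = λ_Y/λ_J = 619/168 = 3.685.
Then L ∝ R²T⁴ gives L_J/L_Y = (14.4)² × (3.685)⁴ = 207.4 × 184.3 = 3.822×10^4.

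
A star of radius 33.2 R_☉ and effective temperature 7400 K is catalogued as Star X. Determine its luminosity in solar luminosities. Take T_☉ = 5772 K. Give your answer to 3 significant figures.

L/L_☉ = (R/R_☉)² (T/T_☉)⁴ = (33.2)² × (7400/5772)⁴
       = 1102 × (1.282)⁴ = 1102 × 2.702 = 2978.

2.98×10^3 solar luminosities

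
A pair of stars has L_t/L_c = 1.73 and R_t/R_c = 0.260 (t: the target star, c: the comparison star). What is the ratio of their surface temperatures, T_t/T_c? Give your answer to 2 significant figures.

2.2

L ∝ R²T⁴ gives T ∝ (L/R²)^(1/4), so
T_t/T_c = (1.73 / 0.260²)^(1/4) = (25.59)^(1/4) = 2.249.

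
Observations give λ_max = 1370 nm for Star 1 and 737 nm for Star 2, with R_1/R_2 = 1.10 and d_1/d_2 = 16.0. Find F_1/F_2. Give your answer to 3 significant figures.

3.96×10^-4

Wien's law: T_1/T_2 = λ_2/λ_1 = 737/1370 = 0.5380.
L_1/L_2 = (R_1/R_2)²(T_1/T_2)⁴ = (1.10)²(0.5380)⁴ = 0.1013.
F_1/F_2 = (L_1/L_2)/(d_1/d_2)² = 0.1013/(16.0)² = 3.959×10^-4.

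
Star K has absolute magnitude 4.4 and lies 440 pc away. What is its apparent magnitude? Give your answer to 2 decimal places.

m = M + 5 log₁₀(d/10 pc) = 4.4 + 5 log₁₀(440/10)
  = 4.4 + 5 × 1.643 = 4.4 + 8.22 = 12.62.

12.62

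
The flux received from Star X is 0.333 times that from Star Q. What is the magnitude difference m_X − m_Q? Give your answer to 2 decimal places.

m_X − m_Q = −2.5 log₁₀(F_X/F_Q) = −2.5 log₁₀(0.333) = −2.5 × (-0.478) = 1.194.

1.19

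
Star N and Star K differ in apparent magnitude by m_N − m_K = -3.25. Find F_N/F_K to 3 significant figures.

20.0

F_N/F_K = 10^(−(m_N − m_K)/2.5) = 10^(3.25/2.5) = 10^1.300 = 19.95.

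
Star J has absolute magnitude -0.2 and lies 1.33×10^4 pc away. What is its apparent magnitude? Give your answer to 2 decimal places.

15.42

m = M + 5 log₁₀(d/10 pc) = -0.2 + 5 log₁₀(1.33×10^4/10)
  = -0.2 + 5 × 3.124 = -0.2 + 15.62 = 15.42.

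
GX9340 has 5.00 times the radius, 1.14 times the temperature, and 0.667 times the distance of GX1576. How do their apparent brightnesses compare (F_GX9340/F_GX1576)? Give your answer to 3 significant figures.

94.9

L_GX9340/L_GX1576 = (R_GX9340/R_GX1576)²(T_GX9340/T_GX1576)⁴ = (5.00)² × (1.14)⁴ = 42.22.
F_GX9340/F_GX1576 = (L_GX9340/L_GX1576)/(d_GX9340/d_GX1576)² = 42.22 / (0.667)² = 94.91.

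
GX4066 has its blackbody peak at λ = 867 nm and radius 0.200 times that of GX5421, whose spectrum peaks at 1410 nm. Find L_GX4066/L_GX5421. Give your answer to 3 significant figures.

0.280

Wien's law gives T ∝ 1/λ_max, so T_GX4066/T_GX5421 = λ_GX5421/λ_GX4066 = 1410/867 = 1.626.
Then L ∝ R²T⁴ gives L_GX4066/L_GX5421 = (0.200)² × (1.626)⁴ = 0.04000 × 6.995 = 0.2798.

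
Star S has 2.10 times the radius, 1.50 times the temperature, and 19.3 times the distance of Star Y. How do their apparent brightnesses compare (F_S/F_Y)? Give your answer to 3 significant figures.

0.0599

L_S/L_Y = (R_S/R_Y)²(T_S/T_Y)⁴ = (2.10)² × (1.50)⁴ = 22.33.
F_S/F_Y = (L_S/L_Y)/(d_S/d_Y)² = 22.33 / (19.3)² = 0.05994.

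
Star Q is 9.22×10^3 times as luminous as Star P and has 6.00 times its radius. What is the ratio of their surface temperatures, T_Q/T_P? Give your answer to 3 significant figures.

4.00

L ∝ R²T⁴ gives T ∝ (L/R²)^(1/4), so
T_Q/T_P = (9.22×10^3 / 6.00²)^(1/4) = (256.1)^(1/4) = 4.000.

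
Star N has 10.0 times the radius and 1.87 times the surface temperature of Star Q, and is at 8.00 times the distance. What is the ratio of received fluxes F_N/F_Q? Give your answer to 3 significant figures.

L_N/L_Q = (R_N/R_Q)²(T_N/T_Q)⁴ = (10.0)² × (1.87)⁴ = 1223.
F_N/F_Q = (L_N/L_Q)/(d_N/d_Q)² = 1223 / (8.00)² = 19.11.

19.1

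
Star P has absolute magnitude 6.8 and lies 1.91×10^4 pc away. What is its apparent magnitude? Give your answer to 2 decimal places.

m = M + 5 log₁₀(d/10 pc) = 6.8 + 5 log₁₀(1.91×10^4/10)
  = 6.8 + 5 × 3.281 = 6.8 + 16.41 = 23.21.

23.21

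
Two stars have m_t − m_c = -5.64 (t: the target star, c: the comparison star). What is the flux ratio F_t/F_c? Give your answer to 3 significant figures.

F_t/F_c = 10^(−(m_t − m_c)/2.5) = 10^(5.64/2.5) = 10^2.256 = 180.3.

180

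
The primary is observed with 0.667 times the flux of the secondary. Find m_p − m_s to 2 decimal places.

0.44

m_p − m_s = −2.5 log₁₀(F_p/F_s) = −2.5 log₁₀(0.667) = −2.5 × (-0.176) = 0.440.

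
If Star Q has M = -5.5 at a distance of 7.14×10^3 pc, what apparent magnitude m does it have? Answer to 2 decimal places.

m = M + 5 log₁₀(d/10 pc) = -5.5 + 5 log₁₀(7.14×10^3/10)
  = -5.5 + 5 × 2.854 = -5.5 + 14.27 = 8.77.

8.77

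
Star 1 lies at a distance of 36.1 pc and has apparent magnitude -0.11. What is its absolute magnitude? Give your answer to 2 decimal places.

-2.90

M = m − 5 log₁₀(d/10 pc) = -0.11 − 5 log₁₀(36.1/10)
  = -0.11 − 5 × 0.558 = -0.11 − 2.79 = -2.90.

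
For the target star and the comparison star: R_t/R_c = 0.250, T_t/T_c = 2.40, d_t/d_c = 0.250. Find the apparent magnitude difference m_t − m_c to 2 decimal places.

L_t/L_c = (0.250)²(2.40)⁴ = 2.074.
F_t/F_c = (L_t/L_c)/(d_t/d_c)² = 2.074/0.06250 = 33.18.
m_t − m_c = −2.5 log₁₀(33.18) = -3.80.

-3.80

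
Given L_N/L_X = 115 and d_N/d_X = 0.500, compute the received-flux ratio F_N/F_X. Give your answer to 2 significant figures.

4.6×10^2

F = L/(4πd²), so F_N/F_X = (L_N/L_X) / (d_N/d_X)²
= 115 / (0.500)² = 115 / 0.2500 = 460.0.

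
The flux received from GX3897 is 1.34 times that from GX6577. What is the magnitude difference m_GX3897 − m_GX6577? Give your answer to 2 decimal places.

-0.32

m_GX3897 − m_GX6577 = −2.5 log₁₀(F_GX3897/F_GX6577) = −2.5 log₁₀(1.34) = −2.5 × (0.127) = -0.318.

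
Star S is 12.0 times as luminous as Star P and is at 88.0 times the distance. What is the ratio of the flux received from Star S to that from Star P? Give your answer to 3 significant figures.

F = L/(4πd²), so F_S/F_P = (L_S/L_P) / (d_S/d_P)²
= 12.0 / (88.0)² = 12.0 / 7744 = 0.001550.

0.00155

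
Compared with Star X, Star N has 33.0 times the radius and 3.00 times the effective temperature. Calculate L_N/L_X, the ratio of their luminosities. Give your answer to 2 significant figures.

From the Stefan–Boltzmann law, L ∝ R²T⁴, so
L_N/L_X = (R_N/R_X)² (T_N/T_X)⁴ = (33.0)² × (3.00)⁴ = 1089 × 81.00 = 8.821×10^4.

8.8×10^4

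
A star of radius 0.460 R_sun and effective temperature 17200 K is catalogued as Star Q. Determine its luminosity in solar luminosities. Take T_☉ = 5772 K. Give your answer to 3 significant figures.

L/L_☉ = (R/R_☉)² (T/T_☉)⁴ = (0.460)² × (17200/5772)⁴
       = 0.2116 × (2.980)⁴ = 0.2116 × 78.85 = 16.68.

16.7 solar luminosities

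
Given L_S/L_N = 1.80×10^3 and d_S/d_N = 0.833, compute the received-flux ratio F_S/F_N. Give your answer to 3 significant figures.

F = L/(4πd²), so F_S/F_N = (L_S/L_N) / (d_S/d_N)²
= 1.80×10^3 / (0.833)² = 1.80×10^3 / 0.6939 = 2594.

2.59×10^3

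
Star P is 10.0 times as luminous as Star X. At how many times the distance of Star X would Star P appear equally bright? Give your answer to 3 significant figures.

Equal flux requires L_P/d_P² = L_X/d_X², so d_P/d_X = √(L_P/L_X)
= √(10.0) = 3.162.

3.16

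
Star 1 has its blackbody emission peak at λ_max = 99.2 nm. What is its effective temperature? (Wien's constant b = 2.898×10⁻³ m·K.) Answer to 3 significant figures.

T = b/λ_max = 2.898×10⁻³ / (99.2×10⁻⁹) = 2.921×10^4 K.

2.92×10^4 K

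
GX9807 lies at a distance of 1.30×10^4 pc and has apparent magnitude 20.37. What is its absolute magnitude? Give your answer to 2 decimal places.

4.80

M = m − 5 log₁₀(d/10 pc) = 20.37 − 5 log₁₀(1.30×10^4/10)
  = 20.37 − 5 × 3.114 = 20.37 − 15.57 = 4.80.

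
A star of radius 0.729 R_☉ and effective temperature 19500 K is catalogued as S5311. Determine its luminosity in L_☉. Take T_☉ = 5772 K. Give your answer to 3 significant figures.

69.2 L_☉

L/L_☉ = (R/R_☉)² (T/T_☉)⁴ = (0.729)² × (19500/5772)⁴
       = 0.5314 × (3.378)⁴ = 0.5314 × 130.3 = 69.23.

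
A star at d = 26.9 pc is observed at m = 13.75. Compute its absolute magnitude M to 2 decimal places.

M = m − 5 log₁₀(d/10 pc) = 13.75 − 5 log₁₀(26.9/10)
  = 13.75 − 5 × 0.430 = 13.75 − 2.15 = 11.60.

11.60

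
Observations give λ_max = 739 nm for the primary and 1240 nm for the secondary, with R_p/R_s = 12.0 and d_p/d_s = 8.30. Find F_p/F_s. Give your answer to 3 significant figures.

16.6

Wien's law: T_p/T_s = λ_s/λ_p = 1240/739 = 1.678.
L_p/L_s = (R_p/R_s)²(T_p/T_s)⁴ = (12.0)²(1.678)⁴ = 1141.
F_p/F_s = (L_p/L_s)/(d_p/d_s)² = 1141/(8.30)² = 16.57.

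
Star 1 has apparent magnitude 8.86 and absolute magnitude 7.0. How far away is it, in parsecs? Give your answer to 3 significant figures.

23.6 pc

m − M = 5 log₁₀(d/10 pc)
8.86 − (7.0) = 1.86 = 5 log₁₀(d/10)
d = 10 × 10^(1.86/5) = 10 × 10^0.372 = 23.55 pc.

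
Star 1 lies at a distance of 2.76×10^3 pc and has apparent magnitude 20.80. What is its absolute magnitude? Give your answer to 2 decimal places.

M = m − 5 log₁₀(d/10 pc) = 20.80 − 5 log₁₀(2.76×10^3/10)
  = 20.80 − 5 × 2.441 = 20.80 − 12.20 = 8.60.

8.60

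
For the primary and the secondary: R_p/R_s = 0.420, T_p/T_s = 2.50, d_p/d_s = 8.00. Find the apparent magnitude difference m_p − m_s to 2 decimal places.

L_p/L_s = (0.420)²(2.50)⁴ = 6.891.
F_p/F_s = (L_p/L_s)/(d_p/d_s)² = 6.891/64.00 = 0.1077.
m_p − m_s = −2.5 log₁₀(0.1077) = 2.42.

2.42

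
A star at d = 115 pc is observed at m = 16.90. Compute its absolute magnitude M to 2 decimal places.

M = m − 5 log₁₀(d/10 pc) = 16.90 − 5 log₁₀(115/10)
  = 16.90 − 5 × 1.061 = 16.90 − 5.30 = 11.60.

11.60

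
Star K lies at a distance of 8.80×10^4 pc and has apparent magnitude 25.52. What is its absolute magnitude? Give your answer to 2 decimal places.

5.80

M = m − 5 log₁₀(d/10 pc) = 25.52 − 5 log₁₀(8.80×10^4/10)
  = 25.52 − 5 × 3.944 = 25.52 − 19.72 = 5.80.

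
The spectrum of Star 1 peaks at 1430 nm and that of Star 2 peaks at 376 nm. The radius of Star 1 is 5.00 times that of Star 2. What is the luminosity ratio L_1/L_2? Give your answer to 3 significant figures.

0.119

Wien's law gives T ∝ 1/λ_max, so T_1/T_2 = λ_2/λ_1 = 376/1430 = 0.2629.
Then L ∝ R²T⁴ gives L_1/L_2 = (5.00)² × (0.2629)⁴ = 25.00 × 0.004780 = 0.1195.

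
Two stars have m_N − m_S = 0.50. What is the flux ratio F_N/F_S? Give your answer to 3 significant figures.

0.631

F_N/F_S = 10^(−(m_N − m_S)/2.5) = 10^(-0.50/2.5) = 10^-0.200 = 0.6310.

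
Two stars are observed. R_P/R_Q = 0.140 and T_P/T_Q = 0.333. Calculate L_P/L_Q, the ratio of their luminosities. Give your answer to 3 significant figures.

2.41×10^-4

From the Stefan–Boltzmann law, L ∝ R²T⁴, so
L_P/L_Q = (R_P/R_Q)² (T_P/T_Q)⁴ = (0.140)² × (0.333)⁴ = 0.01960 × 0.01230 = 2.410×10^-4.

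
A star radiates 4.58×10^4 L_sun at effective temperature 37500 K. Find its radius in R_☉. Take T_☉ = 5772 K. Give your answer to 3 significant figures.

5.07 R_☉

R/R_☉ = √(L/L_☉) / (T/T_☉)² = √(4.58×10^4) / (6.497)²
       = 214.0 / 42.21 = 5.070.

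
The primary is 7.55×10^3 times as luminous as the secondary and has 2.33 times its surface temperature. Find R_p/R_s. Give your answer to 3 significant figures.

16.0

L ∝ R²T⁴ gives R ∝ √L / T², so
R_p/R_s = √(7.55×10^3) / (2.33)² = 86.89 / 5.429 = 16.01.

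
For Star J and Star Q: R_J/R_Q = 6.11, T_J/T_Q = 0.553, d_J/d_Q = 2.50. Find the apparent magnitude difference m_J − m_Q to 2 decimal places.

0.63

L_J/L_Q = (6.11)²(0.553)⁴ = 3.491.
F_J/F_Q = (L_J/L_Q)/(d_J/d_Q)² = 3.491/6.250 = 0.5586.
m_J − m_Q = −2.5 log₁₀(0.5586) = 0.63.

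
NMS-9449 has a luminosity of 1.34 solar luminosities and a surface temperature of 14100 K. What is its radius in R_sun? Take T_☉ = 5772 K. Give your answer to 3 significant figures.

0.194 R_sun

R/R_☉ = √(L/L_☉) / (T/T_☉)² = √(1.34) / (2.443)²
       = 1.158 / 5.967 = 0.1940.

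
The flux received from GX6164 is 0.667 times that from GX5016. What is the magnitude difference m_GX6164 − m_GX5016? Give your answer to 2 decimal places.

m_GX6164 − m_GX5016 = −2.5 log₁₀(F_GX6164/F_GX5016) = −2.5 log₁₀(0.667) = −2.5 × (-0.176) = 0.440.

0.44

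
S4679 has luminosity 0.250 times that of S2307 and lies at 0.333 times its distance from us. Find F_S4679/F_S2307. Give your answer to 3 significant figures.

2.25

F = L/(4πd²), so F_S4679/F_S2307 = (L_S4679/L_S2307) / (d_S4679/d_S2307)²
= 0.250 / (0.333)² = 0.250 / 0.1109 = 2.255.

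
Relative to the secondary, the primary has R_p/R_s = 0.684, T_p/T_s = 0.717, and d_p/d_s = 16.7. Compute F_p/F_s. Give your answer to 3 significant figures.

L_p/L_s = (R_p/R_s)²(T_p/T_s)⁴ = (0.684)² × (0.717)⁴ = 0.1236.
F_p/F_s = (L_p/L_s)/(d_p/d_s)² = 0.1236 / (16.7)² = 4.434×10^-4.

4.43×10^-4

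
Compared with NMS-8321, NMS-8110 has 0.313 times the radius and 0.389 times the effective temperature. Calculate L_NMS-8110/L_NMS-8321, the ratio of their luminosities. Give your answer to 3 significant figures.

0.00224

From the Stefan–Boltzmann law, L ∝ R²T⁴, so
L_NMS-8110/L_NMS-8321 = (R_NMS-8110/R_NMS-8321)² (T_NMS-8110/T_NMS-8321)⁴ = (0.313)² × (0.389)⁴ = 0.09797 × 0.02290 = 0.002243.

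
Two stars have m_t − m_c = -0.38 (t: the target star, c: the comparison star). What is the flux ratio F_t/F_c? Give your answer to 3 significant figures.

1.42

F_t/F_c = 10^(−(m_t − m_c)/2.5) = 10^(0.38/2.5) = 10^0.152 = 1.419.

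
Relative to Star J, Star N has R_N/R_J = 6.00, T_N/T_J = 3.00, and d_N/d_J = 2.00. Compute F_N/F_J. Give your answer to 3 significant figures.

L_N/L_J = (R_N/R_J)²(T_N/T_J)⁴ = (6.00)² × (3.00)⁴ = 2916.
F_N/F_J = (L_N/L_J)/(d_N/d_J)² = 2916 / (2.00)² = 729.0.

729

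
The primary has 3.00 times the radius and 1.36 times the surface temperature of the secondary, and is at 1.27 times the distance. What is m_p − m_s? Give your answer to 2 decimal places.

L_p/L_s = (3.00)²(1.36)⁴ = 30.79.
F_p/F_s = (L_p/L_s)/(d_p/d_s)² = 30.79/1.613 = 19.09.
m_p − m_s = −2.5 log₁₀(19.09) = -3.20.

-3.20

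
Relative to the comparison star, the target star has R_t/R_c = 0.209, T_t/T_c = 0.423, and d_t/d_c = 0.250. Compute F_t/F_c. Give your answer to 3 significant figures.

0.0224

L_t/L_c = (R_t/R_c)²(T_t/T_c)⁴ = (0.209)² × (0.423)⁴ = 0.001398.
F_t/F_c = (L_t/L_c)/(d_t/d_c)² = 0.001398 / (0.250)² = 0.02238.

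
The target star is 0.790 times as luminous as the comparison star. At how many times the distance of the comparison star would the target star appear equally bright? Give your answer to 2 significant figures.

0.89

Equal flux requires L_t/d_t² = L_c/d_c², so d_t/d_c = √(L_t/L_c)
= √(0.790) = 0.8888.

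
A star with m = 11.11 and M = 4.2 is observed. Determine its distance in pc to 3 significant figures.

m − M = 5 log₁₀(d/10 pc)
11.11 − (4.2) = 6.91 = 5 log₁₀(d/10)
d = 10 × 10^(6.91/5) = 10 × 10^1.382 = 241.0 pc.

241 pc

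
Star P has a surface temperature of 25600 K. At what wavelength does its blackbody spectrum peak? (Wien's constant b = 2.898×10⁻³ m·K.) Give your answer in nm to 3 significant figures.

λ_max = b/T = 2.898×10⁻³ / 25600 = 1.13×10^-7 m = 113.2 nm.

113 nm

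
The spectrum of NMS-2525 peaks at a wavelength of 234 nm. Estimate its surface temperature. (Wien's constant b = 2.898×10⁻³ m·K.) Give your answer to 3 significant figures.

1.24×10^4 K

T = b/λ_max = 2.898×10⁻³ / (234×10⁻⁹) = 1.238×10^4 K.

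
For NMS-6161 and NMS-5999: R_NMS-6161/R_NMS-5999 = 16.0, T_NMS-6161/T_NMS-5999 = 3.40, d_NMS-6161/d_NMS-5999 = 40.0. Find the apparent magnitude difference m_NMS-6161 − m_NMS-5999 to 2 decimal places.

-3.33

L_NMS-6161/L_NMS-5999 = (16.0)²(3.40)⁴ = 3.421×10^4.
F_NMS-6161/F_NMS-5999 = (L_NMS-6161/L_NMS-5999)/(d_NMS-6161/d_NMS-5999)² = 3.421×10^4/1600 = 21.38.
m_NMS-6161 − m_NMS-5999 = −2.5 log₁₀(21.38) = -3.33.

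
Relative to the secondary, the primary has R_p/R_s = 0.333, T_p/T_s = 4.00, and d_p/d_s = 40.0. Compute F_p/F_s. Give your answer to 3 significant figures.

0.0177

L_p/L_s = (R_p/R_s)²(T_p/T_s)⁴ = (0.333)² × (4.00)⁴ = 28.39.
F_p/F_s = (L_p/L_s)/(d_p/d_s)² = 28.39 / (40.0)² = 0.01774.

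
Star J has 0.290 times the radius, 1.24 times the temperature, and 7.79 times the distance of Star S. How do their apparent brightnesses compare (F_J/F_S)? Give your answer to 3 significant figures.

L_J/L_S = (R_J/R_S)²(T_J/T_S)⁴ = (0.290)² × (1.24)⁴ = 0.1988.
F_J/F_S = (L_J/L_S)/(d_J/d_S)² = 0.1988 / (7.79)² = 0.003276.

0.00328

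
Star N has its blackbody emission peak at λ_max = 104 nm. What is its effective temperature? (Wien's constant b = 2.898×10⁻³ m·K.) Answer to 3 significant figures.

2.79×10^4 K

T = b/λ_max = 2.898×10⁻³ / (104×10⁻⁹) = 2.787×10^4 K.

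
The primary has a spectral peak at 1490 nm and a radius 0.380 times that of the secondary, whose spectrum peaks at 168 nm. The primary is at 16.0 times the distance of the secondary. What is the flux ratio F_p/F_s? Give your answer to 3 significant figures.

Wien's law: T_p/T_s = λ_s/λ_p = 168/1490 = 0.1128.
L_p/L_s = (R_p/R_s)²(T_p/T_s)⁴ = (0.380)²(0.1128)⁴ = 2.334×10^-5.
F_p/F_s = (L_p/L_s)/(d_p/d_s)² = 2.334×10^-5/(16.0)² = 9.116×10^-8.

9.12×10^-8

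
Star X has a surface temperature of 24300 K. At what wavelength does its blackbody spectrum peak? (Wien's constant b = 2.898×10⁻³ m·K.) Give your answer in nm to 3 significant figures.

119 nm

λ_max = b/T = 2.898×10⁻³ / 24300 = 1.19×10^-7 m = 119.3 nm.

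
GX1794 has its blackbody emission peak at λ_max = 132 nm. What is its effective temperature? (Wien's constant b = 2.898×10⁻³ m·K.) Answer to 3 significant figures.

T = b/λ_max = 2.898×10⁻³ / (132×10⁻⁹) = 2.195×10^4 K.

2.20×10^4 K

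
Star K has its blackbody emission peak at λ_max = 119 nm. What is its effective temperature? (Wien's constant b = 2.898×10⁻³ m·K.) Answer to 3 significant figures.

T = b/λ_max = 2.898×10⁻³ / (119×10⁻⁹) = 2.435×10^4 K.

2.44×10^4 K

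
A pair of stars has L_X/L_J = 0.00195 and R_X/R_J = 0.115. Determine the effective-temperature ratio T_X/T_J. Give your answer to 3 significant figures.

0.620

L ∝ R²T⁴ gives T ∝ (L/R²)^(1/4), so
T_X/T_J = (0.00195 / 0.115²)^(1/4) = (0.1474)^(1/4) = 0.6197.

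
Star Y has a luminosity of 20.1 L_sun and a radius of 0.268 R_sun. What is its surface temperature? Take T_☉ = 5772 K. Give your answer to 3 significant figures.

2.36×10^4 K

T/T_☉ = (L/L_☉)^(1/4) / (R/R_☉)^(1/2)
T = 5772 × (20.1)^(1/4) / √(0.268) = 5772 × 2.117 / 0.5177 = 2.361×10^4 K.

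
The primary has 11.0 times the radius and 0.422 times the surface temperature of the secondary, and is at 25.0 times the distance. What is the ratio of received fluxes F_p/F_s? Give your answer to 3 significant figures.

L_p/L_s = (R_p/R_s)²(T_p/T_s)⁴ = (11.0)² × (0.422)⁴ = 3.837.
F_p/F_s = (L_p/L_s)/(d_p/d_s)² = 3.837 / (25.0)² = 0.006140.

0.00614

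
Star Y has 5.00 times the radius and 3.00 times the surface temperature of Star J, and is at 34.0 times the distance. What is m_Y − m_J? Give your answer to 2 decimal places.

-0.61

L_Y/L_J = (5.00)²(3.00)⁴ = 2025.
F_Y/F_J = (L_Y/L_J)/(d_Y/d_J)² = 2025/1156 = 1.752.
m_Y − m_J = −2.5 log₁₀(1.752) = -0.61.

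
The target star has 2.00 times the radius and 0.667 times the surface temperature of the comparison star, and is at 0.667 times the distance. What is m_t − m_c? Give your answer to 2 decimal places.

L_t/L_c = (2.00)²(0.667)⁴ = 0.7917.
F_t/F_c = (L_t/L_c)/(d_t/d_c)² = 0.7917/0.4449 = 1.780.
m_t − m_c = −2.5 log₁₀(1.780) = -0.63.

-0.63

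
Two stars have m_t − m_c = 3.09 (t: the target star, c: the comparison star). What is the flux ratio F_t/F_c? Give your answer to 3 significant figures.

0.0581

F_t/F_c = 10^(−(m_t − m_c)/2.5) = 10^(-3.09/2.5) = 10^-1.236 = 0.05808.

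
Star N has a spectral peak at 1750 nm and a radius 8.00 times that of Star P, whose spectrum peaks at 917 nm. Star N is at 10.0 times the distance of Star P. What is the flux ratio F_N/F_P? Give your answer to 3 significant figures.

0.0483

Wien's law: T_N/T_P = λ_P/λ_N = 917/1750 = 0.5240.
L_N/L_P = (R_N/R_P)²(T_N/T_P)⁴ = (8.00)²(0.5240)⁴ = 4.825.
F_N/F_P = (L_N/L_P)/(d_N/d_P)² = 4.825/(10.0)² = 0.04825.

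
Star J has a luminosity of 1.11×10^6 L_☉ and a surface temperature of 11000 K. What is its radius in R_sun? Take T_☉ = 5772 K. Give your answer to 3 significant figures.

R/R_☉ = √(L/L_☉) / (T/T_☉)² = √(1.11×10^6) / (1.906)²
       = 1054 / 3.632 = 290.1.

290 R_sun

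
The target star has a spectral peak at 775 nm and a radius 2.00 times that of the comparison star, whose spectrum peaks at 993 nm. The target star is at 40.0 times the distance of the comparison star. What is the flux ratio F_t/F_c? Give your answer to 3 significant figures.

0.00674

Wien's law: T_t/T_c = λ_c/λ_t = 993/775 = 1.281.
L_t/L_c = (R_t/R_c)²(T_t/T_c)⁴ = (2.00)²(1.281)⁴ = 10.78.
F_t/F_c = (L_t/L_c)/(d_t/d_c)² = 10.78/(40.0)² = 0.006738.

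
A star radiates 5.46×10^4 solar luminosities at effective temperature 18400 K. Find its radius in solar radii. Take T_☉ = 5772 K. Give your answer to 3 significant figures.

23.0 solar radii

R/R_☉ = √(L/L_☉) / (T/T_☉)² = √(5.46×10^4) / (3.188)²
       = 233.7 / 10.16 = 22.99.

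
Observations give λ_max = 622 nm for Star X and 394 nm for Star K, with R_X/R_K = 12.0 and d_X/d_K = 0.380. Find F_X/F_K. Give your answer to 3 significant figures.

161

Wien's law: T_X/T_K = λ_K/λ_X = 394/622 = 0.6334.
L_X/L_K = (R_X/R_K)²(T_X/T_K)⁴ = (12.0)²(0.6334)⁴ = 23.18.
F_X/F_K = (L_X/L_K)/(d_X/d_K)² = 23.18/(0.380)² = 160.6.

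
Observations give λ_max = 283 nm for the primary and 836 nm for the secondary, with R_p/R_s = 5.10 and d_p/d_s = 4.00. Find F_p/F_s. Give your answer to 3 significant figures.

124

Wien's law: T_p/T_s = λ_s/λ_p = 836/283 = 2.954.
L_p/L_s = (R_p/R_s)²(T_p/T_s)⁴ = (5.10)²(2.954)⁴ = 1981.
F_p/F_s = (L_p/L_s)/(d_p/d_s)² = 1981/(4.00)² = 123.8.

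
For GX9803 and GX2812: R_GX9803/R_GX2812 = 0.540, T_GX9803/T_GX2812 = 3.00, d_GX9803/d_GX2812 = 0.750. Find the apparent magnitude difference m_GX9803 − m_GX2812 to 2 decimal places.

-4.06

L_GX9803/L_GX2812 = (0.540)²(3.00)⁴ = 23.62.
F_GX9803/F_GX2812 = (L_GX9803/L_GX2812)/(d_GX9803/d_GX2812)² = 23.62/0.5625 = 41.99.
m_GX9803 − m_GX2812 = −2.5 log₁₀(41.99) = -4.06.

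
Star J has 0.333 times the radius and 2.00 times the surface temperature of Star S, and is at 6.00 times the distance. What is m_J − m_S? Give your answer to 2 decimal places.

3.27

L_J/L_S = (0.333)²(2.00)⁴ = 1.774.
F_J/F_S = (L_J/L_S)/(d_J/d_S)² = 1.774/36.00 = 0.04928.
m_J − m_S = −2.5 log₁₀(0.04928) = 3.27.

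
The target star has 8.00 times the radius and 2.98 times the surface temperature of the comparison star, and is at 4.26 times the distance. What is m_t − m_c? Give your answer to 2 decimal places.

-6.11

L_t/L_c = (8.00)²(2.98)⁴ = 5047.
F_t/F_c = (L_t/L_c)/(d_t/d_c)² = 5047/18.15 = 278.1.
m_t − m_c = −2.5 log₁₀(278.1) = -6.11.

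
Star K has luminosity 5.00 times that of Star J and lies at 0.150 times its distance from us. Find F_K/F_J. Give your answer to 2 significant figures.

2.2×10^2

F = L/(4πd²), so F_K/F_J = (L_K/L_J) / (d_K/d_J)²
= 5.00 / (0.150)² = 5.00 / 0.02250 = 222.2.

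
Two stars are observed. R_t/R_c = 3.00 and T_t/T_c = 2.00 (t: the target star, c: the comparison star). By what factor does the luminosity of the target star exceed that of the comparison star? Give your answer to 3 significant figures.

144

From the Stefan–Boltzmann law, L ∝ R²T⁴, so
L_t/L_c = (R_t/R_c)² (T_t/T_c)⁴ = (3.00)² × (2.00)⁴ = 9.000 × 16.00 = 144.0.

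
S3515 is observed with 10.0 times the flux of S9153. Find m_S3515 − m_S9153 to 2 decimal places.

m_S3515 − m_S9153 = −2.5 log₁₀(F_S3515/F_S9153) = −2.5 log₁₀(10.0) = −2.5 × (1.000) = -2.500.

-2.50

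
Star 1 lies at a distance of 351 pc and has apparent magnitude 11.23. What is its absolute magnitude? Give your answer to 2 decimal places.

3.50

M = m − 5 log₁₀(d/10 pc) = 11.23 − 5 log₁₀(351/10)
  = 11.23 − 5 × 1.545 = 11.23 − 7.73 = 3.50.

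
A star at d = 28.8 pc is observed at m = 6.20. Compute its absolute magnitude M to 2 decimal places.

3.90

M = m − 5 log₁₀(d/10 pc) = 6.20 − 5 log₁₀(28.8/10)
  = 6.20 − 5 × 0.459 = 6.20 − 2.30 = 3.90.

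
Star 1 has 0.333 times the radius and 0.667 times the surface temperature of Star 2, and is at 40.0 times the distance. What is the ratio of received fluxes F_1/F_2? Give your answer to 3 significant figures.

1.37×10^-5

L_1/L_2 = (R_1/R_2)²(T_1/T_2)⁴ = (0.333)² × (0.667)⁴ = 0.02195.
F_1/F_2 = (L_1/L_2)/(d_1/d_2)² = 0.02195 / (40.0)² = 1.372×10^-5.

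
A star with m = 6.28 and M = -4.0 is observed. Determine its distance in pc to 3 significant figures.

1.14×10^3 pc

m − M = 5 log₁₀(d/10 pc)
6.28 − (-4.0) = 10.28 = 5 log₁₀(d/10)
d = 10 × 10^(10.28/5) = 10 × 10^2.056 = 1138 pc.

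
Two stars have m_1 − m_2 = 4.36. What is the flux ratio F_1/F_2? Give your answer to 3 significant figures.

0.0180

F_1/F_2 = 10^(−(m_1 − m_2)/2.5) = 10^(-4.36/2.5) = 10^-1.744 = 0.01803.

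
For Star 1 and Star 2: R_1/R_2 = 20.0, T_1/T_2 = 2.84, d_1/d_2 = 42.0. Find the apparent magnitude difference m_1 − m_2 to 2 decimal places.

-2.92

L_1/L_2 = (20.0)²(2.84)⁴ = 2.602×10^4.
F_1/F_2 = (L_1/L_2)/(d_1/d_2)² = 2.602×10^4/1764 = 14.75.
m_1 − m_2 = −2.5 log₁₀(14.75) = -2.92.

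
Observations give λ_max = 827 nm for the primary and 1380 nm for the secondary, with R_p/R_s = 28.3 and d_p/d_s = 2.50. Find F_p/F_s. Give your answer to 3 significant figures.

Wien's law: T_p/T_s = λ_s/λ_p = 1380/827 = 1.669.
L_p/L_s = (R_p/R_s)²(T_p/T_s)⁴ = (28.3)²(1.669)⁴ = 6210.
F_p/F_s = (L_p/L_s)/(d_p/d_s)² = 6210/(2.50)² = 993.5.

994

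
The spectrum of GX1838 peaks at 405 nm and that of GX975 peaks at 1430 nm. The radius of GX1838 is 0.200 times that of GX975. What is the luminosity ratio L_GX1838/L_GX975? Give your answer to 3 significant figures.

Wien's law gives T ∝ 1/λ_max, so T_GX1838/T_GX975 = λ_GX975/λ_GX1838 = 1430/405 = 3.531.
Then L ∝ R²T⁴ gives L_GX1838/L_GX975 = (0.200)² × (3.531)⁴ = 0.04000 × 155.4 = 6.217.

6.22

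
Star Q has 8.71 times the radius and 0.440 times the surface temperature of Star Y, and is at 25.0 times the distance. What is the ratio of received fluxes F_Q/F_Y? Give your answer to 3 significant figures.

0.00455

L_Q/L_Y = (R_Q/R_Y)²(T_Q/T_Y)⁴ = (8.71)² × (0.440)⁴ = 2.843.
F_Q/F_Y = (L_Q/L_Y)/(d_Q/d_Y)² = 2.843 / (25.0)² = 0.004550.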